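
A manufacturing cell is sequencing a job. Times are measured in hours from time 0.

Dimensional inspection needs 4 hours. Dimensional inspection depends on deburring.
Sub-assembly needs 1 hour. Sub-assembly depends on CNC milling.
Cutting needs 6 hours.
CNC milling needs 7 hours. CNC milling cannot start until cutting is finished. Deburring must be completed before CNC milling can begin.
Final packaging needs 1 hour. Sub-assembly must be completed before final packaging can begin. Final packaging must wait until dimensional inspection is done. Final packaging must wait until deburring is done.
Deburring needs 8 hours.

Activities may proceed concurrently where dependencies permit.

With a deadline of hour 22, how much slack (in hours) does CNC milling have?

Nothing blocks deburring, so it runs from hour 0 to hour 8.
Nothing blocks cutting, so it runs from hour 0 to hour 6.
CNC milling needs all of cutting (finishes hour 6); deburring (finishes hour 8). That puts its earliest start at hour 8; it finishes at 8 + 7 = hour 15.

Working backward from the deadline:
Nothing follows final packaging; the deadline of hour 22 is its only limit. It must start by 22 − 1 = hour 21.
Sub-assembly has to be done before final packaging (must start by hour 21). That means finishing by hour 21, i.e. starting by 21 − 1 = hour 20.
CNC milling has to be done before sub-assembly (must start by hour 20). That means finishing by hour 20, i.e. starting by 20 − 7 = hour 13.
So CNC milling can start as early as hour 8 and as late as hour 13, giving 13 − 8 = 5 hours of slack.

5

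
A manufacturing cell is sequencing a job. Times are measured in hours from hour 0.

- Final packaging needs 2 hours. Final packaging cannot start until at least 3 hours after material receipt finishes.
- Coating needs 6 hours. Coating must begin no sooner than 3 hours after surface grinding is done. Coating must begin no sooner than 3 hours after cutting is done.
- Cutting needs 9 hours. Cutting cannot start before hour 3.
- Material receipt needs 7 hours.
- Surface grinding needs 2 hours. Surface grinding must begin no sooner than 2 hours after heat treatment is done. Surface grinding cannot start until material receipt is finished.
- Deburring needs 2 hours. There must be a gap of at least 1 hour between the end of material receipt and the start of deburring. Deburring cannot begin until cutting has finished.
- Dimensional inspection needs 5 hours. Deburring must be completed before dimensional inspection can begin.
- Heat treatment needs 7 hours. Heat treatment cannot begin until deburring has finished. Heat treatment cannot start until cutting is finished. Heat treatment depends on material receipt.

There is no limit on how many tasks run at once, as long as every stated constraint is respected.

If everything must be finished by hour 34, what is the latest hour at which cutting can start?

3

Nothing follows coating; the deadline of hour 34 is its only limit. It must start by 34 − 6 = hour 28.
Since coating (must start by hour 28, minus 3-hour gap → hour 25) depends on it, surface grinding must finish by hour 25. Backing off its 2-hour duration gives a latest start of hour 23.
Since surface grinding (must start by hour 23, minus 2-hour gap → hour 21) depends on it, heat treatment must finish by hour 21. Backing off its 7-hour duration gives a latest start of hour 14.
Nothing follows dimensional inspection; the deadline of hour 34 is its only limit. It must start by 34 − 5 = hour 29.
For deburring: heat treatment (must start by hour 14); dimensional inspection (must start by hour 29). The most restrictive is hour 14; with a 2-hour duration, deburring must start by hour 12.
For cutting: deburring (must start by hour 12); heat treatment (must start by hour 14); coating (must start by hour 28, minus 3-hour gap → hour 25). The most restrictive is hour 12; with a 9-hour duration, cutting must start by hour 3.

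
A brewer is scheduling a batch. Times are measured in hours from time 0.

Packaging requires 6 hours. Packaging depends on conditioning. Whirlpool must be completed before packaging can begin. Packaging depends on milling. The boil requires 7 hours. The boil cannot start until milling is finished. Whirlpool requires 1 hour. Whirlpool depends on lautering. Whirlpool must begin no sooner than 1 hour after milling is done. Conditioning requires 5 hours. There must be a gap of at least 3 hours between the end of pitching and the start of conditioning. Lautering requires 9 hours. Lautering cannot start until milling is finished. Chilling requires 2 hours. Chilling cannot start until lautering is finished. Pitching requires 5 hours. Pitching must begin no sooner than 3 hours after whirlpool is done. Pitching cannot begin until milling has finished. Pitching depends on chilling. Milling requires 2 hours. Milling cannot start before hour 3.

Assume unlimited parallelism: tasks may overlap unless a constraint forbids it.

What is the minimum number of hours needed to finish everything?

37

After its own release at hour 3, milling can start at hour 3 and finishes at hour 5.
The boil waits on milling (finishes hour 5), so it starts at hour 5 and finishes at 5 + 7 = hour 12.
After milling (finishes hour 5), lautering can start at hour 5 and finishes at hour 14.
After lautering (finishes hour 14), chilling can start at hour 14 and finishes at hour 16.
Whirlpool needs all of lautering (finishes hour 14); milling (finishes hour 5, plus 1-hour gap → hour 6). That puts its earliest start at hour 14; it finishes at 14 + 1 = hour 15.
Pitching cannot start until whirlpool (finishes hour 15, plus 3-hour gap → hour 18); milling (finishes hour 5); chilling (finishes hour 16). The controlling bound is hour 18, so pitching finishes at 18 + 5 = hour 23.
Conditioning cannot begin until pitching (finishes hour 23, plus 3-hour gap → hour 26). It runs from hour 26 to 26 + 5 = hour 31.
Packaging has to wait for conditioning (finishes hour 31); whirlpool (finishes hour 15); milling (finishes hour 5). The latest of these is hour 31, so packaging runs hour 31 to 31 + 6 = hour 37.
All tasks are finished once the last one completes. Finish times: Milling at 5, Lautering at 14, The boil at 12, Whirlpool at 15, Chilling at 16, Pitching at 23, Conditioning at 31, Packaging at 37. The latest is hour 37.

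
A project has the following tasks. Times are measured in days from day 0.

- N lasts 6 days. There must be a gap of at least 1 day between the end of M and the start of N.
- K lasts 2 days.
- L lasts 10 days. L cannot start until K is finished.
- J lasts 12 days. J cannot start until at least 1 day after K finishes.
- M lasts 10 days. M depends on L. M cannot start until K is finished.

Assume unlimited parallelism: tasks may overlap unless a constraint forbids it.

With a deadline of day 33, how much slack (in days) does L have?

K can start immediately at day 0; it finishes at day 2.
L waits on K (finishes day 2), so it starts at day 2 and finishes at 2 + 10 = day 12.

Working backward from the deadline:
To finish by day 33, N (duration 6) must start no later than day 27.
M feeds into N (must start by day 27, minus 1-day gap → day 26); so M must finish by day 26 and therefore start by day 16.
L must finish before M (must start by day 16). With a 10-day duration, L must start by 16 − 10 = day 6.
So L can start as early as day 2 and as late as day 6, giving 6 − 2 = 4 days of slack.

4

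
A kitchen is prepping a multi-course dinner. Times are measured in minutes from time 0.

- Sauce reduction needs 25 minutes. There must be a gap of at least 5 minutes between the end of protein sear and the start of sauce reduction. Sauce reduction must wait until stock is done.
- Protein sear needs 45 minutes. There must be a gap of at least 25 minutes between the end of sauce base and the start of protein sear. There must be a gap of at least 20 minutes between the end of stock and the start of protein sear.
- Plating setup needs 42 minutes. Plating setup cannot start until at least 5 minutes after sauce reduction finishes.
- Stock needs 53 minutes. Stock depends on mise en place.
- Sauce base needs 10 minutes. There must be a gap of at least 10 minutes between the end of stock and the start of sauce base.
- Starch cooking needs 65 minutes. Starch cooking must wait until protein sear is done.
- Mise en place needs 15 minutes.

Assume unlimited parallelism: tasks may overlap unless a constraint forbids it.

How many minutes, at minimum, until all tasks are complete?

Mise en place has no prerequisites, so it starts at minute 0 and finishes at minute 15.
Stock cannot begin until mise en place (finishes minute 15). It runs from minute 15 to 15 + 53 = minute 68.
Sauce base cannot begin until stock (finishes minute 68, plus 10-minute gap → minute 78). It runs from minute 78 to 78 + 10 = minute 88.
Protein sear cannot start until sauce base (finishes minute 88, plus 25-minute gap → minute 113); stock (finishes minute 68, plus 20-minute gap → minute 88). The controlling bound is minute 113, so protein sear finishes at 113 + 45 = minute 158.
After protein sear (finishes minute 158), starch cooking can start at minute 158 and finishes at minute 223.
Sauce reduction has to wait for protein sear (finishes minute 158, plus 5-minute gap → minute 163); stock (finishes minute 68). The latest of these is minute 163, so sauce reduction runs minute 163 to 163 + 25 = minute 188.
Plating setup cannot begin until sauce reduction (finishes minute 188, plus 5-minute gap → minute 193). It runs from minute 193 to 193 + 42 = minute 235.
All tasks are finished once the last one completes. Finish times: Mise en place at 15, Stock at 68, Sauce base at 88, Protein sear at 158, Sauce reduction at 188, Starch cooking at 223, Plating setup at 235. The latest is minute 235.

235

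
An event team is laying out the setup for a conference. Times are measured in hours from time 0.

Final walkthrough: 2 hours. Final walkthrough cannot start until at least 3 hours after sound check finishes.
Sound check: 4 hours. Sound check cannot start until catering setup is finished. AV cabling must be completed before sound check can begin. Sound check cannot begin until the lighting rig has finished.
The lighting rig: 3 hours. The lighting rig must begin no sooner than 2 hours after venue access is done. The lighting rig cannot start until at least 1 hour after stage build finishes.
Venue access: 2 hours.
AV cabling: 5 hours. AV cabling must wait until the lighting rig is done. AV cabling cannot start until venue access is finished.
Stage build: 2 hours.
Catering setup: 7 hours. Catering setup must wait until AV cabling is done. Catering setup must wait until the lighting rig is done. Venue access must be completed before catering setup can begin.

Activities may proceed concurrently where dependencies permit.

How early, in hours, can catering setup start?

Stage build can start immediately at hour 0; it finishes at hour 2.
Venue access has no prerequisites, so it starts at hour 0 and finishes at hour 2.
The lighting rig cannot start until venue access (finishes hour 2, plus 2-hour gap → hour 4); stage build (finishes hour 2, plus 1-hour gap → hour 3). The controlling bound is hour 4, so the lighting rig finishes at 4 + 3 = hour 7.
AV cabling cannot start until the lighting rig (finishes hour 7); venue access (finishes hour 2). The controlling bound is hour 7, so AV cabling finishes at 7 + 5 = hour 12.
Catering setup waits on AV cabling (finishes hour 12); the lighting rig (finishes hour 7); venue access (finishes hour 2). The latest of these is hour 12, which is the earliest catering setup can start.

12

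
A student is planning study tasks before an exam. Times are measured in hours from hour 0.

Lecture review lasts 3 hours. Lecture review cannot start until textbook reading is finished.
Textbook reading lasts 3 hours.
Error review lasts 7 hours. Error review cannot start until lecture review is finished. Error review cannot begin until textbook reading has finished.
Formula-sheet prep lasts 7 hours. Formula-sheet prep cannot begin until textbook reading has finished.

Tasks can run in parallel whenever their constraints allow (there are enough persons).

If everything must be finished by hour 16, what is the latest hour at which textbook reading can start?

3

To finish by hour 16, error review (duration 7) must start no later than hour 9.
Lecture review feeds into error review (must start by hour 9); so lecture review must finish by hour 9 and therefore start by hour 6.
To finish by hour 16, formula-sheet prep (duration 7) must start no later than hour 9.
Textbook reading must finish in time for lecture review (must start by hour 6); error review (must start by hour 9); formula-sheet prep (must start by hour 9). The tightest is hour 6, so textbook reading must start by 6 − 3 = hour 3.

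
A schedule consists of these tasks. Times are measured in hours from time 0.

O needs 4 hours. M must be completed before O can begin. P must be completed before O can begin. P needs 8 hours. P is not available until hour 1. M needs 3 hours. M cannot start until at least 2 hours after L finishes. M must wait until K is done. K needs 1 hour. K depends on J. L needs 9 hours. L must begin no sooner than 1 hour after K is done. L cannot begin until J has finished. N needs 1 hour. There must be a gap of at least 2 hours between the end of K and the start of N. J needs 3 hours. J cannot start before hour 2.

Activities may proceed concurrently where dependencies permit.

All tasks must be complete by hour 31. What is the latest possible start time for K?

Nothing follows O; the deadline of hour 31 is its only limit. It must start by 31 − 4 = hour 27.
M has to be done before O (must start by hour 27). That means finishing by hour 27, i.e. starting by 27 − 3 = hour 24.
L has to be done before M (must start by hour 24, minus 2-hour gap → hour 22). That means finishing by hour 22, i.e. starting by 22 − 9 = hour 13.
N has no dependents, so it just needs to finish by hour 31. Starting by 31 − 1 = hour 30 achieves that.
For K: L (must start by hour 13, minus 1-hour gap → hour 12); M (must start by hour 24); N (must start by hour 30, minus 2-hour gap → hour 28). The most restrictive is hour 12; with a 1-hour duration, K must start by hour 11.

11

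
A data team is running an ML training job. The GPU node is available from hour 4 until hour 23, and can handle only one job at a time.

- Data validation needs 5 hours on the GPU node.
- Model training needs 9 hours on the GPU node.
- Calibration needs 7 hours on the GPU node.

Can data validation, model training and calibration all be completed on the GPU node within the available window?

No

The GPU node window is 23 − 4 = 19 hours.
Running back to back, the jobs need 5 + 9 + 7 = 21 hours on the GPU node.
Since 21 > 19, they cannot all fit.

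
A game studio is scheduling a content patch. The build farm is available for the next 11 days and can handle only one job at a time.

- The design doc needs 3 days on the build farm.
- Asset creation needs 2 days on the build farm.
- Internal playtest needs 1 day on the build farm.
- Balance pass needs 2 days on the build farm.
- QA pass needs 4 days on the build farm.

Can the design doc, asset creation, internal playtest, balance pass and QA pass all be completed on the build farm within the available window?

Running back to back, the jobs need 3 + 2 + 1 + 2 + 4 = 12 days on the build farm.
Since 12 > 11, they cannot all fit.

No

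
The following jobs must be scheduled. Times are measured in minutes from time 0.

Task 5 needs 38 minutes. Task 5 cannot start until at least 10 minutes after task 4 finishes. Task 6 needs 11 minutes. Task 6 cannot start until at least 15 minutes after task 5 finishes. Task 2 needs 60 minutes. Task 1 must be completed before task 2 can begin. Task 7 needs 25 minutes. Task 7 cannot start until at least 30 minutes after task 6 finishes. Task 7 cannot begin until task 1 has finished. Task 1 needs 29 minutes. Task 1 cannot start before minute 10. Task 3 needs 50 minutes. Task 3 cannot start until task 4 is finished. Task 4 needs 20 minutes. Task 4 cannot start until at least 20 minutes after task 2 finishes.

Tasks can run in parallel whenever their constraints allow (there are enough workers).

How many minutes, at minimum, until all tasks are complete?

Task 1 cannot begin until its own release at minute 10. It runs from minute 10 to 10 + 29 = minute 39.
After task 1 (finishes minute 39), task 2 can start at minute 39 and finishes at minute 99.
Task 4 cannot begin until task 2 (finishes minute 99, plus 20-minute gap → minute 119). It runs from minute 119 to 119 + 20 = minute 139.
Task 5 cannot begin until task 4 (finishes minute 139, plus 10-minute gap → minute 149). It runs from minute 149 to 149 + 38 = minute 187.
Task 6 cannot begin until task 5 (finishes minute 187, plus 15-minute gap → minute 202). It runs from minute 202 to 202 + 11 = minute 213.
Task 7 cannot start until task 6 (finishes minute 213, plus 30-minute gap → minute 243); task 1 (finishes minute 39). The controlling bound is minute 243, so task 7 finishes at 243 + 25 = minute 268.
Task 3 cannot begin until task 4 (finishes minute 139). It runs from minute 139 to 139 + 50 = minute 189.
All tasks are finished once the last one completes. Finish times: Task 1 at 39, Task 2 at 99, Task 3 at 189, Task 4 at 139, Task 5 at 187, Task 6 at 213, Task 7 at 268. The latest is minute 268.

268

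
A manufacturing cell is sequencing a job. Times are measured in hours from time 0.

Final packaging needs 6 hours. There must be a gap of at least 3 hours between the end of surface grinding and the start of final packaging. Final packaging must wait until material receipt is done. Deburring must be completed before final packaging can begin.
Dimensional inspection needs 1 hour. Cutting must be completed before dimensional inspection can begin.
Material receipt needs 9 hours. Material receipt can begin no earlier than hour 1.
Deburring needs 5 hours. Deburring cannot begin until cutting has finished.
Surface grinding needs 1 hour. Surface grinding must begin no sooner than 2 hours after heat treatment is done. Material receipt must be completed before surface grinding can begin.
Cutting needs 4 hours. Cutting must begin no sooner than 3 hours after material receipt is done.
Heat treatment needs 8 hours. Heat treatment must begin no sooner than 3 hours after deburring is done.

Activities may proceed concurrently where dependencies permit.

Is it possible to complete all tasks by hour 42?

Material receipt waits on its own release at hour 1, so it starts at hour 1 and finishes at 1 + 9 = hour 10.
After material receipt (finishes hour 10, plus 3-hour gap → hour 13), cutting can start at hour 13 and finishes at hour 17.
After cutting (finishes hour 17), dimensional inspection can start at hour 17 and finishes at hour 18.
Deburring waits on cutting (finishes hour 17), so it starts at hour 17 and finishes at 17 + 5 = hour 22.
After deburring (finishes hour 22, plus 3-hour gap → hour 25), heat treatment can start at hour 25 and finishes at hour 33.
For surface grinding: heat treatment (finishes hour 33, plus 2-hour gap → hour 35); material receipt (finishes hour 10). Taking the maximum gives a start of hour 35, and it finishes at 35 + 1 = hour 36.
Final packaging cannot start until surface grinding (finishes hour 36, plus 3-hour gap → hour 39); material receipt (finishes hour 10); deburring (finishes hour 22). The controlling bound is hour 39, so final packaging finishes at 39 + 6 = hour 45.
The earliest everything can be done is hour 45, which is after the deadline of 42, so it is not possible.

No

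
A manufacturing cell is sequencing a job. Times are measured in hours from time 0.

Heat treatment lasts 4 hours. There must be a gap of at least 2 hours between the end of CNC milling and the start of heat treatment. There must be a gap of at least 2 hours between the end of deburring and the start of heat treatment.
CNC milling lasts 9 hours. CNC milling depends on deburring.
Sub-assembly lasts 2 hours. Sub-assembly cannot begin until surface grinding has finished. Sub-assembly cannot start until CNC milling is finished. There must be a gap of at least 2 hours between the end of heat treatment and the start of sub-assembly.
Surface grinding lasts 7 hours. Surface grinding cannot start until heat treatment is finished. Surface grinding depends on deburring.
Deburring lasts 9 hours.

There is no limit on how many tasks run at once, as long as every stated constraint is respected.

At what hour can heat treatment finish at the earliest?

Deburring can start immediately at hour 0; it finishes at hour 9.
After deburring (finishes hour 9), CNC milling can start at hour 9 and finishes at hour 18.
Heat treatment has to wait for CNC milling (finishes hour 18, plus 2-hour gap → hour 20); deburring (finishes hour 9, plus 2-hour gap → hour 11). The latest of these is hour 20, so heat treatment runs hour 20 to 20 + 4 = hour 24.

24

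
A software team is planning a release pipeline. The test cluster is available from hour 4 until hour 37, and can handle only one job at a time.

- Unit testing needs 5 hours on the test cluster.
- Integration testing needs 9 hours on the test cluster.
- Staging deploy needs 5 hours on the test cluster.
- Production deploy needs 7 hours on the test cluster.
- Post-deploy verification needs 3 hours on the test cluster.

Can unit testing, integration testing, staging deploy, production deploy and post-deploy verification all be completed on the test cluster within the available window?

The test cluster window is 37 − 4 = 33 hours.
Running back to back, the jobs need 5 + 9 + 5 + 7 + 3 = 29 hours on the test cluster.
Since 29 ≤ 33, they fit within the window.

Yes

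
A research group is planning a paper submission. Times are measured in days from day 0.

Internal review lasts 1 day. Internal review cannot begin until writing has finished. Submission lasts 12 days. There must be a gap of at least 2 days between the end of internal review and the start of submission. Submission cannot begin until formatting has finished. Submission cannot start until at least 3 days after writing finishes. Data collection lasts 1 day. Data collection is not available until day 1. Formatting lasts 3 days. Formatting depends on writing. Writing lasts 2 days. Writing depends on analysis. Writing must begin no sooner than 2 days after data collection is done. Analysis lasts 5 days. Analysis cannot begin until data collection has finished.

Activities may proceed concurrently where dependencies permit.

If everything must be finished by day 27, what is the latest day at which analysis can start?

Nothing follows submission; the deadline of day 27 is its only limit. It must start by 27 − 12 = day 15.
Since submission (must start by day 15, minus 2-day gap → day 13) depends on it, internal review must finish by day 13. Backing off its 1-day duration gives a latest start of day 12.
Formatting feeds into submission (must start by day 15); so formatting must finish by day 15 and therefore start by day 12.
Writing has several dependents: internal review (must start by day 12); formatting (must start by day 12); submission (must start by day 15, minus 3-day gap → day 12). The earliest of those limits is day 12, so writing must start by 12 − 2 = day 10.
Since writing (must start by day 10) depends on it, analysis must finish by day 10. Backing off its 5-day duration gives a latest start of day 5.

5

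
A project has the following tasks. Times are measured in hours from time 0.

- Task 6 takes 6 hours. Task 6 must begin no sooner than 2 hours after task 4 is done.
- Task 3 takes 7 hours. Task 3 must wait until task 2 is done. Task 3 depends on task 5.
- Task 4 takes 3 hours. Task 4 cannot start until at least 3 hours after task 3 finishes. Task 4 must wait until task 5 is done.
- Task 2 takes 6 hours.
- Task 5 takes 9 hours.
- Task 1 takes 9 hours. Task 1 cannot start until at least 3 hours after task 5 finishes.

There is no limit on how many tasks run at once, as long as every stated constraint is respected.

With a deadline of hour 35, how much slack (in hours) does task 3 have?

Nothing blocks task 5, so it runs from hour 0 to hour 9.
Task 2 can start immediately at hour 0; it finishes at hour 6.
Task 3 has to wait for task 2 (finishes hour 6); task 5 (finishes hour 9). The latest of these is hour 9, so task 3 runs hour 9 to 9 + 7 = hour 16.

Working backward from the deadline:
Task 6 must finish by hour 35; it takes 6 hours, so it must start by 35 − 6 = hour 29.
Task 4 feeds into task 6 (must start by hour 29, minus 2-hour gap → hour 27); so task 4 must finish by hour 27 and therefore start by hour 24.
Task 3 must finish before task 4 (must start by hour 24, minus 3-hour gap → hour 21). With a 7-hour duration, task 3 must start by 21 − 7 = hour 14.
So task 3 can start as early as hour 9 and as late as hour 14, giving 14 − 9 = 5 hours of slack.

5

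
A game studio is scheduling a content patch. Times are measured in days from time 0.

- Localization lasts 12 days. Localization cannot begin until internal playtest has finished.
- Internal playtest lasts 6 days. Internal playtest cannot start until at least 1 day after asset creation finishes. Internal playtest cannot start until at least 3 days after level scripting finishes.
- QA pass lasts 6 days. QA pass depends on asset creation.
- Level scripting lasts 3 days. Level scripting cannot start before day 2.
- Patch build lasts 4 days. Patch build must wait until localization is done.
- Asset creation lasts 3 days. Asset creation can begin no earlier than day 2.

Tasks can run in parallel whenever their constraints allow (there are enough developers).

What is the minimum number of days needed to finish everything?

After its own release at day 2, level scripting can start at day 2 and finishes at day 5.
Asset creation waits on its own release at day 2, so it starts at day 2 and finishes at 2 + 3 = day 5.
QA pass waits on asset creation (finishes day 5), so it starts at day 5 and finishes at 5 + 6 = day 11.
For internal playtest: asset creation (finishes day 5, plus 1-day gap → day 6); level scripting (finishes day 5, plus 3-day gap → day 8). Taking the maximum gives a start of day 8, and it finishes at 8 + 6 = day 14.
Localization cannot begin until internal playtest (finishes day 14). It runs from day 14 to 14 + 12 = day 26.
After localization (finishes day 26), patch build can start at day 26 and finishes at day 30.
All tasks are finished once the last one completes. Finish times: Asset creation at 5, Level scripting at 5, Internal playtest at 14, Localization at 26, QA pass at 11, Patch build at 30. The latest is day 30.

30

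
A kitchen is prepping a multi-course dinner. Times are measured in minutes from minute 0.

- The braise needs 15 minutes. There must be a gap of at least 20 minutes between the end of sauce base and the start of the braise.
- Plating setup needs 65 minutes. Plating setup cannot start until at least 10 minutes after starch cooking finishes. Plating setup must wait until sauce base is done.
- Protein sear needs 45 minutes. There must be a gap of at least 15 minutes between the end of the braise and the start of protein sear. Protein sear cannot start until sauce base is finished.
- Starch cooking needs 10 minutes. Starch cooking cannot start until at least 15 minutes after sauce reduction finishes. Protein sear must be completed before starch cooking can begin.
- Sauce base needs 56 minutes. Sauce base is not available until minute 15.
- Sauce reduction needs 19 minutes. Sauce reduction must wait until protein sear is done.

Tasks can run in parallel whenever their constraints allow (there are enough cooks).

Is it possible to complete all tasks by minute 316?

Sauce base waits on its own release at minute 15, so it starts at minute 15 and finishes at 15 + 56 = minute 71.
After sauce base (finishes minute 71, plus 20-minute gap → minute 91), the braise can start at minute 91 and finishes at minute 106.
Protein sear has to wait for the braise (finishes minute 106, plus 15-minute gap → minute 121); sauce base (finishes minute 71). The latest of these is minute 121, so protein sear runs minute 121 to 121 + 45 = minute 166.
Sauce reduction cannot begin until protein sear (finishes minute 166). It runs from minute 166 to 166 + 19 = minute 185.
Starch cooking cannot start until sauce reduction (finishes minute 185, plus 15-minute gap → minute 200); protein sear (finishes minute 166). The controlling bound is minute 200, so starch cooking finishes at 200 + 10 = minute 210.
Plating setup cannot start until starch cooking (finishes minute 210, plus 10-minute gap → minute 220); sauce base (finishes minute 71). The controlling bound is minute 220, so plating setup finishes at 220 + 65 = minute 285.
Every task is finished by minute 285, which is no later than the deadline of 316, so the schedule is feasible.

Yes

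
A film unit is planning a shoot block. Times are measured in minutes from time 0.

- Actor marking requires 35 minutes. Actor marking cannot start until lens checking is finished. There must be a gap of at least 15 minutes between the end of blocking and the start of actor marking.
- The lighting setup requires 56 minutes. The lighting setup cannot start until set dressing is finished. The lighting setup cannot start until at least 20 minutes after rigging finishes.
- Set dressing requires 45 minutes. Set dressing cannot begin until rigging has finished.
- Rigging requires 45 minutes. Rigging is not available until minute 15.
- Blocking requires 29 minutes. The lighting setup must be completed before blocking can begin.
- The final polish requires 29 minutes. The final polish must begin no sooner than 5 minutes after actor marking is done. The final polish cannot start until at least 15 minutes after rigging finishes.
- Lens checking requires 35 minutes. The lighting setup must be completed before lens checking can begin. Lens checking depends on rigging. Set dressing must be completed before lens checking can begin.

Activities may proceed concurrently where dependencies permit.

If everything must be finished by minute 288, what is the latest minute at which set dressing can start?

74

To finish by minute 288, the final polish (duration 29) must start no later than minute 259.
Actor marking must finish before the final polish (must start by minute 259, minus 5-minute gap → minute 254). With a 35-minute duration, actor marking must start by 254 − 35 = minute 219.
Lens checking has to be done before actor marking (must start by minute 219). That means finishing by minute 219, i.e. starting by 219 − 35 = minute 184.
Blocking must finish before actor marking (must start by minute 219, minus 15-minute gap → minute 204). With a 29-minute duration, blocking must start by 204 − 29 = minute 175.
The lighting setup has several dependents: lens checking (must start by minute 184); blocking (must start by minute 175). The earliest of those limits is minute 175, so the lighting setup must start by 175 − 56 = minute 119.
Set dressing feeds the lighting setup (must start by minute 119); lens checking (must start by minute 184). Taking the minimum, set dressing must finish by minute 119 and start by 119 − 45 = minute 74.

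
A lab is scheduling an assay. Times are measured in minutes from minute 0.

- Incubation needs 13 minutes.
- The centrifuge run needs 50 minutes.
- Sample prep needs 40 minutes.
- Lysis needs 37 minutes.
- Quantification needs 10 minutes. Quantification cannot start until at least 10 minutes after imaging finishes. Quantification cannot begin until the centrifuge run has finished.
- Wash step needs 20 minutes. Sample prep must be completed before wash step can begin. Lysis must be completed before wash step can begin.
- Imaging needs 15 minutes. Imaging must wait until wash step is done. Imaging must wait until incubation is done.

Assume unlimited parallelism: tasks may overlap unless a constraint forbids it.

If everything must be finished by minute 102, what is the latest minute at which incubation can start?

54

Quantification has no dependents, so it just needs to finish by minute 102. Starting by 102 − 10 = minute 92 achieves that.
Since quantification (must start by minute 92, minus 10-minute gap → minute 82) depends on it, imaging must finish by minute 82. Backing off its 15-minute duration gives a latest start of minute 67.
Incubation must finish before imaging (must start by minute 67). With a 13-minute duration, incubation must start by 67 − 13 = minute 54.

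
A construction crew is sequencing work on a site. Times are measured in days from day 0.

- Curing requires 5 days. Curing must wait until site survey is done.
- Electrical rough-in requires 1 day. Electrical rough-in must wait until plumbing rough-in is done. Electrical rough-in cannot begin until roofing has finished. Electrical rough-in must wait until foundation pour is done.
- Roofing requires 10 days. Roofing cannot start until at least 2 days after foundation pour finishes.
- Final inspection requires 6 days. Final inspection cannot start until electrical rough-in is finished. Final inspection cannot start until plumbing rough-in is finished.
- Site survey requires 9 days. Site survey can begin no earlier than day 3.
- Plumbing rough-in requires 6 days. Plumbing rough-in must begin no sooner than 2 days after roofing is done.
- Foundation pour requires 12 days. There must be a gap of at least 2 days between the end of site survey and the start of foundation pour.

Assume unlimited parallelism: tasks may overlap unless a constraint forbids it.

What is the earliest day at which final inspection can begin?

47

Site survey cannot begin until its own release at day 3. It runs from day 3 to 3 + 9 = day 12.
After site survey (finishes day 12, plus 2-day gap → day 14), foundation pour can start at day 14 and finishes at day 26.
After foundation pour (finishes day 26, plus 2-day gap → day 28), roofing can start at day 28 and finishes at day 38.
After roofing (finishes day 38, plus 2-day gap → day 40), plumbing rough-in can start at day 40 and finishes at day 46.
Electrical rough-in needs all of plumbing rough-in (finishes day 46); roofing (finishes day 38); foundation pour (finishes day 26). That puts its earliest start at day 46; it finishes at 46 + 1 = day 47.
Final inspection waits on electrical rough-in (finishes day 47); plumbing rough-in (finishes day 46). The latest of these is day 47, which is the earliest final inspection can start.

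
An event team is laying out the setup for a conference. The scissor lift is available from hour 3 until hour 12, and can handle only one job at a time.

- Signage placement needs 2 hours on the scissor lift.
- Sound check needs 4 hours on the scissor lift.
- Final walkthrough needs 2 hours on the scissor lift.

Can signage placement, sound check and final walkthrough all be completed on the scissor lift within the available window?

The scissor lift window is 12 − 3 = 9 hours.
Running back to back, the jobs need 2 + 4 + 2 = 8 hours on the scissor lift.
Since 8 ≤ 9, they fit within the window.

Yes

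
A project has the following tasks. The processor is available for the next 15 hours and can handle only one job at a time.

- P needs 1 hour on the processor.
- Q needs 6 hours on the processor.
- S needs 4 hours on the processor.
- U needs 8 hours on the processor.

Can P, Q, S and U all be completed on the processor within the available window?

No

Running back to back, the jobs need 1 + 6 + 4 + 8 = 19 hours on the processor.
Since 19 > 15, they cannot all fit.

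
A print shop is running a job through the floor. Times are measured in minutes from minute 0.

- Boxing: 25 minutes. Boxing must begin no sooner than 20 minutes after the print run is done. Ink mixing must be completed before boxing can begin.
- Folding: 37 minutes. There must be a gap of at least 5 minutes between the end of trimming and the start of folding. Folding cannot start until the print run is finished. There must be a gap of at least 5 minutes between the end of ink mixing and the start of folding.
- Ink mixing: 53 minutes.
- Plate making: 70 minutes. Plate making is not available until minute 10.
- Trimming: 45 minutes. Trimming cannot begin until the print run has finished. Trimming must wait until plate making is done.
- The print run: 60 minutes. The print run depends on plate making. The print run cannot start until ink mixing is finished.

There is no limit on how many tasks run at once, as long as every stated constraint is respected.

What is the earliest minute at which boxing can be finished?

185

Nothing blocks ink mixing, so it runs from minute 0 to minute 53.
After its own release at minute 10, plate making can start at minute 10 and finishes at minute 80.
For the print run: plate making (finishes minute 80); ink mixing (finishes minute 53). Taking the maximum gives a start of minute 80, and it finishes at 80 + 60 = minute 140.
Boxing needs all of the print run (finishes minute 140, plus 20-minute gap → minute 160); ink mixing (finishes minute 53). That puts its earliest start at minute 160; it finishes at 160 + 25 = minute 185.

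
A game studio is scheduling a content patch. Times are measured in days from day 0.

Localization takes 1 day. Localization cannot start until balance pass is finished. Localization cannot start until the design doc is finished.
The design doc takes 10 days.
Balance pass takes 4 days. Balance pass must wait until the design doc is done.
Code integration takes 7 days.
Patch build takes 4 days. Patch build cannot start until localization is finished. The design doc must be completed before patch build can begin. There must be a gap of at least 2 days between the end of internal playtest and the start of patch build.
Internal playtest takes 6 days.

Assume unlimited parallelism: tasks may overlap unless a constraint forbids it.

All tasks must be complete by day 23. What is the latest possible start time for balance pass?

14

To finish by day 23, patch build (duration 4) must start no later than day 19.
Since patch build (must start by day 19) depends on it, localization must finish by day 19. Backing off its 1-day duration gives a latest start of day 18.
Since localization (must start by day 18) depends on it, balance pass must finish by day 18. Backing off its 4-day duration gives a latest start of day 14.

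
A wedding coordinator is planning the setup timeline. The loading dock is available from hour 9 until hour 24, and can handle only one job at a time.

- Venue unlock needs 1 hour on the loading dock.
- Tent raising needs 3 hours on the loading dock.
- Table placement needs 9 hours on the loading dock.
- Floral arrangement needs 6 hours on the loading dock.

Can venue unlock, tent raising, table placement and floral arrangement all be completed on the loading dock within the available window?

The loading dock window is 24 − 9 = 15 hours.
Running back to back, the jobs need 1 + 3 + 9 + 6 = 19 hours on the loading dock.
Since 19 > 15, they cannot all fit.

No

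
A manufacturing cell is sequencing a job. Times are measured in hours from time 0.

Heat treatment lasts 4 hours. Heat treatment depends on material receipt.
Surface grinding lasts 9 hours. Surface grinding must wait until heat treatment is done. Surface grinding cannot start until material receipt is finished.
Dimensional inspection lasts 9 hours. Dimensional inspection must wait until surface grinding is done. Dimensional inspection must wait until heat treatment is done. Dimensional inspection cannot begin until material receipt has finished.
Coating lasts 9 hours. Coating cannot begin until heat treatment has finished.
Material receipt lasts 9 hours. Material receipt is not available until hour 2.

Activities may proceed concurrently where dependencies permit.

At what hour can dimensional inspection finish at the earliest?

After its own release at hour 2, material receipt can start at hour 2 and finishes at hour 11.
After material receipt (finishes hour 11), heat treatment can start at hour 11 and finishes at hour 15.
Surface grinding needs all of heat treatment (finishes hour 15); material receipt (finishes hour 11). That puts its earliest start at hour 15; it finishes at 15 + 9 = hour 24.
Dimensional inspection has to wait for surface grinding (finishes hour 24); heat treatment (finishes hour 15); material receipt (finishes hour 11). The latest of these is hour 24, so dimensional inspection runs hour 24 to 24 + 9 = hour 33.

33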